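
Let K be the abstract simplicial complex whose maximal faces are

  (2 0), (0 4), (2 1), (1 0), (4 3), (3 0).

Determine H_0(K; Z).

H_0 = Z.

Fix the vertex order 0 < 1 < 2 < 3 < 4 and write every simplex with vertices in increasing order. Then dim K = 1 and the simplices of K are:

  0-simplices (5): [0], [1], [2], [3], [4]
  1-simplices (6): [0,1], [0,2], [0,3], [0,4], [1,2], [3,4]

so the chain groups are C_0 ≅ Z^5, C_1 ≅ Z^6.

Boundary ∂_1: C_1 → C_0 sends each edge [p,q] (with p < q) to q − p. For instance
  ∂[0,4] = [4] − [0].
The resulting 5×6 matrix has rank 4, and its Smith normal form has invariant factors (1,1,1,1).

Reading off H_k = ker ∂_k / im ∂_{k+1}:

  H_0: rank C_0 − rank ∂_1 = 5 − 4 = 1, and the invariant factors of ∂_1 are all 1, so H_0 ≅ Z.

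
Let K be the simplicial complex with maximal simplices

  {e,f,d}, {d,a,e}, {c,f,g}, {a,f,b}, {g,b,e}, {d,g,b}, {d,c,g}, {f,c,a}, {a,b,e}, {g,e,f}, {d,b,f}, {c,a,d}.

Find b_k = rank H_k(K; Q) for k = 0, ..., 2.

b_0 = 1, b_1 = 0, b_2 = 0.

Take the total order a < b < c < d < e < f < g on the vertex set. Then K (dimension 2) consists of the simplices:

  0-simplices (7): a, b, c, d, e, f, g
  1-simplices (18): ab, ac, ad, ae, af, bd, be, bf, bg, cd, cf, cg, de, df, dg, ef, eg, fg
  2-simplices (12): abe, abf, acd, acf, ade, bdf, bdg, beg, cdg, cfg, def, efg

Hence C_0 ≅ Z^7, C_1 ≅ Z^18, C_2 ≅ Z^12.

∂_1: C_1 → C_0 is given by ∂[p,q] = [q] − [p]. For instance
  ∂cf = f − c.
As a 7×18 matrix over Z this has rank 6, with invariant factors (1,1,1,1,1,1).

The boundary map ∂_2: C_2 → C_1 sends each 2-simplex [p,q,r] to [q,r] − [p,r] + [p,q]. For instance
  ∂acf = cf − af + ac,
  ∂acd = cd − ad + ac.
As a 18×12 matrix over Z this has rank 12, with invariant factors (1,1,1,1,1,1,1,1,1,1,1,2).

From H_k ≅ ker(∂_k) / im(∂_{k+1}) we obtain:

  H_0: rank C_0 − rank ∂_1 = 7 − 6 = 1, and the invariant factors of ∂_1 are all 1, so H_0 = Z.
  H_1: rank ker ∂_1 − rank ∂_2 = (18 − 6) − 12 = 0, and ∂_2 has invariant factor 2 > 1, so H_1 = Z/2.
  H_2: rank ker ∂_2 − rank ∂_3 = (12 − 12) − 0 = 0, and there is no ∂_3, so H_2 = 0.

As a check, the Euler characteristic is 7 − 18 + 12 = 1, which agrees with 1 − 0 + 0 = 1.
(K is a triangulation of the real projective plane RP^2.)

Hence the Betti numbers are b_0 = 1, b_1 = 0, b_2 = 0.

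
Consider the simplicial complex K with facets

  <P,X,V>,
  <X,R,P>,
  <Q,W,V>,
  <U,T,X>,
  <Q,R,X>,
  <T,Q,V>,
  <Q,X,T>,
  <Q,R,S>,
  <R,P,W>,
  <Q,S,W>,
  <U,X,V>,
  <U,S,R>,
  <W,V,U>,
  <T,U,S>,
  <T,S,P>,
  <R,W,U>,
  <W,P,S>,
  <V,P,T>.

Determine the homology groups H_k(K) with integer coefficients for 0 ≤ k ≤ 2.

H_0 ≅ Z,  H_1 ≅ Z ⊕ Z/2Z,  H_2 = 0.

Order the vertices as P < Q < R < S < T < U < V < W < X. Listing each simplex with vertices in this order, K has dimension 2 with simplices:

  0-simplices (9): P, Q, R, S, T, U, V, W, X
  1-simplices (27): PR, PS, PT, PV, PW, PX, QR, QS, QT, QV, QW, QX, RS, RU, RW, RX, ST, SU, SW, TU, TV, TX, UV, UW, UX, VW, VX
  2-simplices (18): PRW, PRX, PST, PSW, PTV, PVX, QRS, QRX, QSW, QTV, QTX, QVW, RSU, RUW, STU, TUX, UVW, UVX

so the chain groups are C_0 ≅ Z^9, C_1 ≅ Z^27, C_2 ≅ Z^18.

Boundary ∂_1: C_1 → C_0 is given by ∂[p,q] = [q] − [p]. For instance
  ∂QW = W − Q.
As a 9×27 matrix over Z this has rank 8, with invariant factors (1,1,1,1,1,1,1,1).

∂_2: C_2 → C_1 acts by ∂[p,q,r] = [q,r] − [p,r] + [p,q]. For instance
  ∂PRW = RW − PW + PR,
  ∂PTV = TV − PV + PT.
This gives a 27×18 integer matrix of rank 18; reducing to Smith normal form yields diagonal entries (1,1,1,1,1,1,1,1,1,1,1,1,1,1,1,1,1,2).

Computing H_k = (kernel of ∂_k) / (image of ∂_{k+1}):

  H_0: rank C_0 − rank ∂_1 = 9 − 8 = 1, and the invariant factors of ∂_1 are all 1, so H_0 = Z.
  H_1: rank ker ∂_1 − rank ∂_2 = (27 − 8) − 18 = 1, and ∂_2 has invariant factor 2 > 1, so H_1 = Z ⊕ Z/2Z.
  H_2: rank ker ∂_2 − rank ∂_3 = (18 − 18) − 0 = 0, and there is no ∂_3, so H_2 = 0.

As a check, the Euler characteristic is 9 − 27 + 18 = 0, which agrees with 1 − 1 + 0 = 0.
(K is a triangulation of the Klein bottle.)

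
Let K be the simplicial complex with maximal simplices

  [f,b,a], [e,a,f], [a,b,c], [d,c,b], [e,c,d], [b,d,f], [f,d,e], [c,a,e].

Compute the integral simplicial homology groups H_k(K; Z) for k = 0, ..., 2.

Fix the vertex order a < b < c < d < e < f and write every simplex with vertices in increasing order. Then dim K = 2 and the simplices of K are:

  0-simplices (6): a, b, c, d, e, f
  1-simplices (12): ab, ac, ae, af, bc, bd, bf, cd, ce, de, df, ef
  2-simplices (8): abc, abf, ace, aef, bcd, bdf, cde, def

giving chain groups C_0 ≅ Z^6, C_1 ≅ Z^12, C_2 ≅ Z^8.

Boundary ∂_1: C_1 → C_0 maps an edge to its endpoints' difference, ∂[p,q] = q − p. For instance
  ∂ae = e − a.
The resulting 6×12 matrix has rank 5, and its Smith normal form has invariant factors (1,1,1,1,1).

∂_2: C_2 → C_1 acts by ∂[p,q,r] = [q,r] − [p,r] + [p,q]. For instance
  ∂abc = bc − ac + ab,
  ∂bcd = cd − bd + bc.
This gives a 12×8 integer matrix of rank 7; reducing to Smith normal form yields diagonal entries (1,1,1,1,1,1,1).

Reading off H_k = ker ∂_k / im ∂_{k+1}:

  H_0: rank C_0 − rank ∂_1 = 6 − 5 = 1, and the invariant factors of ∂_1 are all 1, so H_0 = Z.
  H_1: rank ker ∂_1 − rank ∂_2 = (12 − 5) − 7 = 0, and the invariant factors of ∂_2 are all 1, so H_1 = 0.
  H_2: rank ker ∂_2 − rank ∂_3 = (8 − 7) − 0 = 1, and there is no ∂_3, so H_2 = Z.

(K is a triangulation of the 2-sphere S^2.)

H_0 ≅ Z,  H_1 = 0,  H_2 ≅ Z.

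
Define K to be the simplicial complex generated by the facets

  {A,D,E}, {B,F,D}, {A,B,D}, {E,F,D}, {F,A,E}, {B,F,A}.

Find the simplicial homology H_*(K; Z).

H_0 ≅ Z,  H_1 = 0,  H_2 ≅ Z.

Take the total order A < B < D < E < F on the vertex set. Then K (dimension 2) consists of the simplices:

  0-simplices (5): A, B, D, E, F
  1-simplices (9): AB, AD, AE, AF, BD, BF, DE, DF, EF
  2-simplices (6): ABD, ABF, ADE, AEF, BDF, DEF

giving chain groups C_0 ≅ Z^5, C_1 ≅ Z^9, C_2 ≅ Z^6.

∂_1: C_1 → C_0 is given by ∂[p,q] = [q] − [p]. For instance
  ∂AE = E − A.
The resulting 5×9 matrix has rank 4, and its Smith normal form has invariant factors (1,1,1,1).

Boundary ∂_2: C_2 → C_1 maps a triangle to the signed sum of its edges. For instance
  ∂ABF = BF − AF + AB,
  ∂AEF = EF − AF + AE.
The 9×6 boundary matrix has rank 5 and Smith normal form diag(1,1,1,1,1).

Reading off H_k = ker ∂_k / im ∂_{k+1}:

  H_0: rank C_0 − rank ∂_1 = 5 − 4 = 1, and the invariant factors of ∂_1 are all 1, so H_0 ≅ Z.
  H_1: rank ker ∂_1 − rank ∂_2 = (9 − 4) − 5 = 0, and the invariant factors of ∂_2 are all 1, so H_1 ≅ 0.
  H_2: rank ker ∂_2 − rank ∂_3 = (6 − 5) − 0 = 1, and there is no ∂_3, so H_2 ≅ Z.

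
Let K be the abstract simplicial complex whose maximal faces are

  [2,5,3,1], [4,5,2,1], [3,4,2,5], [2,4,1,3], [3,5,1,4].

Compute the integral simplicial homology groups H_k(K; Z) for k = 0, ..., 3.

H_0 = Z,  H_1 = 0,  H_2 = 0,  H_3 = Z.

Order the vertices as 1 < 2 < 3 < 4 < 5. Listing each simplex with vertices in this order, K has dimension 3 with simplices:

  0-simplices (5): [1], [2], [3], [4], [5]
  1-simplices (10): [1,2], [1,3], [1,4], [1,5], [2,3], [2,4], [2,5], [3,4], [3,5], [4,5]
  2-simplices (10): [1,2,3], [1,2,4], [1,2,5], [1,3,4], [1,3,5], [1,4,5], [2,3,4], [2,3,5], [2,4,5], [3,4,5]
  3-simplices (5): [1,2,3,4], [1,2,3,5], [1,2,4,5], [1,3,4,5], [2,3,4,5]

giving chain groups C_0 ≅ Z^5, C_1 ≅ Z^10, C_2 ≅ Z^10, C_3 ≅ Z^5.

∂_1: C_1 → C_0 is given by ∂[p,q] = [q] − [p]. For instance
  ∂[4,5] = [5] − [4].
This gives a 5×10 integer matrix of rank 4; reducing to Smith normal form yields diagonal entries (1,1,1,1).

The boundary map ∂_2: C_2 → C_1 sends each 2-simplex [p,q,r] to [q,r] − [p,r] + [p,q]. For instance
  ∂[1,3,4] = [3,4] − [1,4] + [1,3],
  ∂[1,2,5] = [2,5] − [1,5] + [1,2].
This gives a 10×10 integer matrix of rank 6; reducing to Smith normal form yields diagonal entries (1,1,1,1,1,1).

The boundary map ∂_3: C_3 → C_2 sends each 3-simplex σ to the alternating sum Σ_i (−1)^i (σ with its i-th vertex removed). For instance
  ∂[2,3,4,5] = [3,4,5] − [2,4,5] + [2,3,5] − [2,3,4],
  ∂[1,2,4,5] = [2,4,5] − [1,4,5] + [1,2,5] − [1,2,4].
As a 10×5 matrix over Z this has rank 4, with invariant factors (1,1,1,1).

From H_k ≅ ker(∂_k) / im(∂_{k+1}) we obtain:

  H_0: rank C_0 − rank ∂_1 = 5 − 4 = 1, and the invariant factors of ∂_1 are all 1, so H_0 = Z.
  H_1: rank ker ∂_1 − rank ∂_2 = (10 − 4) − 6 = 0, and the invariant factors of ∂_2 are all 1, so H_1 = 0.
  H_2: rank ker ∂_2 − rank ∂_3 = (10 − 6) − 4 = 0, and the invariant factors of ∂_3 are all 1, so H_2 = 0.
  H_3: rank ker ∂_3 − rank ∂_4 = (5 − 4) − 0 = 1, and there is no ∂_4, so H_3 = Z.

As a check, the Euler characteristic is 5 − 10 + 10 − 5 = 0, which agrees with 1 − 0 + 0 − 1 = 0.
(K is a triangulation of the 3-sphere S^3.)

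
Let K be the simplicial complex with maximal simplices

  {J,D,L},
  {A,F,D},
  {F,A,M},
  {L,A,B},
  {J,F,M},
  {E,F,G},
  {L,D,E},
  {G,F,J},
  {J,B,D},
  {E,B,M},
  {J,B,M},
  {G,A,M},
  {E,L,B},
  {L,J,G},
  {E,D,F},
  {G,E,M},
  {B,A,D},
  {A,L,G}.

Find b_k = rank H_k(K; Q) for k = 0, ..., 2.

b_0 = 1, b_1 = 1, b_2 = 0.

Fix the vertex order A < B < D < E < F < G < J < L < M and write every simplex with vertices in increasing order. Then dim K = 2 and the simplices of K are:

  0-simplices (9): A, B, D, E, F, G, J, L, M
  1-simplices (27): AB, AD, AF, AG, AL, AM, BD, BE, BJ, BL, BM, DE, DF, DJ, DL, EF, EG, EL, EM, FG, FJ, FM, GJ, GL, GM, JL, JM
  2-simplices (18): ABD, ABL, ADF, AFM, AGL, AGM, BDJ, BEL, BEM, BJM, DEF, DEL, DJL, EFG, EGM, FGJ, FJM, GJL

Hence C_0 ≅ Z^9, C_1 ≅ Z^27, C_2 ≅ Z^18.

∂_1: C_1 → C_0 maps an edge to its endpoints' difference, ∂[p,q] = q − p. For instance
  ∂JL = L − J.
The resulting 9×27 matrix has rank 8, and its Smith normal form has invariant factors (1,1,1,1,1,1,1,1).

∂_2: C_2 → C_1 acts by ∂[p,q,r] = [q,r] − [p,r] + [p,q]. For instance
  ∂BDJ = DJ − BJ + BD,
  ∂EFG = FG − EG + EF.
The resulting 27×18 matrix has rank 18, and its Smith normal form has invariant factors (1,1,1,1,1,1,1,1,1,1,1,1,1,1,1,1,1,2).

From H_k ≅ ker(∂_k) / im(∂_{k+1}) we obtain:

  H_0: rank C_0 − rank ∂_1 = 9 − 8 = 1, and the invariant factors of ∂_1 are all 1, so H_0 ≅ Z.
  H_1: rank ker ∂_1 − rank ∂_2 = (27 − 8) − 18 = 1, and ∂_2 has invariant factor 2 > 1, so H_1 ≅ Z ⊕ Z/2Z.
  H_2: rank ker ∂_2 − rank ∂_3 = (18 − 18) − 0 = 0, and there is no ∂_3, so H_2 ≅ 0.

Hence the Betti numbers are b_0 = 1, b_1 = 1, b_2 = 0.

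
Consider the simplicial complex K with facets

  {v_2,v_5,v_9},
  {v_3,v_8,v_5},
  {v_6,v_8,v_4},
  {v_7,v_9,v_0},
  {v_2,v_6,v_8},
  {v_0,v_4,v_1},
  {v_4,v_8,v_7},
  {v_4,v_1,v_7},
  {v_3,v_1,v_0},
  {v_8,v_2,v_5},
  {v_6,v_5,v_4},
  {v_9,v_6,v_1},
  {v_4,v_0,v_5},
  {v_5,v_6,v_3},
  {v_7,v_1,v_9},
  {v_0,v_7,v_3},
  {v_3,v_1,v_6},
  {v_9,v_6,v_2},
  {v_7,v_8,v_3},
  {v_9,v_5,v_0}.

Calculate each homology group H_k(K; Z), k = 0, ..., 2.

H_0 = Z,  H_1 = Z ⊕ Z/2,  H_2 = 0.

K has 10 vertices, 30 edges, 20 triangles.
rank ∂_0 = 0, rank ∂_1 = 9 ⇒ b_0 = 10 − 0 − 9 = 1; all invariant factors of ∂_1 are 1 so no torsion. So H_0 ≅ Z.
rank ∂_1 = 9, rank ∂_2 = 20 ⇒ b_1 = 30 − 9 − 20 = 1; ∂_2 has invariant factor(s) [2] giving torsion. So H_1 ≅ Z ⊕ Z/2.
rank ∂_2 = 20, rank ∂_3 = 0 ⇒ b_2 = 20 − 20 − 0 = 0. So H_2 ≅ 0.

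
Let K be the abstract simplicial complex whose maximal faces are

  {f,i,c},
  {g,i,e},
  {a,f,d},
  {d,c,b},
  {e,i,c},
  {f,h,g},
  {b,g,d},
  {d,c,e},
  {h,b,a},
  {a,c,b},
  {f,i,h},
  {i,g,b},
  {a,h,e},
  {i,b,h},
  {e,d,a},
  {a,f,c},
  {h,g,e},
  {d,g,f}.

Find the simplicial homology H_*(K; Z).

Order the vertices as a < b < c < d < e < f < g < h < i. Listing each simplex with vertices in this order, K has dimension 2 with simplices:

  0-simplices (9): a, b, c, d, e, f, g, h, i
  1-simplices (27): ab, ac, ad, ae, af, ah, bc, bd, bg, bh, bi, cd, ce, cf, ci, de, df, dg, eg, eh, ei, fg, fh, fi, gh, gi, hi
  2-simplices (18): abc, abh, acf, ade, adf, aeh, bcd, bdg, bgi, bhi, cde, cei, cfi, dfg, egh, egi, fgh, fhi

so the chain groups are C_0 ≅ Z^9, C_1 ≅ Z^27, C_2 ≅ Z^18.

∂_1: C_1 → C_0 sends each edge [p,q] (with p < q) to q − p. For instance
  ∂cf = f − c.
This gives a 9×27 integer matrix of rank 8; reducing to Smith normal form yields diagonal entries (1,1,1,1,1,1,1,1).

∂_2: C_2 → C_1 sends each 2-simplex [p,q,r] to [q,r] − [p,r] + [p,q]. For instance
  ∂adf = df − af + ad,
  ∂fhi = hi − fi + fh.
The resulting 27×18 matrix has rank 18, and its Smith normal form has invariant factors (1,1,1,1,1,1,1,1,1,1,1,1,1,1,1,1,1,2).

Reading off H_k = ker ∂_k / im ∂_{k+1}:

  H_0: rank C_0 − rank ∂_1 = 9 − 8 = 1, and the invariant factors of ∂_1 are all 1, so H_0 ≅ Z.
  H_1: rank ker ∂_1 − rank ∂_2 = (27 − 8) − 18 = 1, and ∂_2 has invariant factor 2 > 1, so H_1 ≅ Z ⊕ Z/2.
  H_2: rank ker ∂_2 − rank ∂_3 = (18 − 18) − 0 = 0, and there is no ∂_3, so H_2 ≅ 0.

(K is a triangulation of the Klein bottle.)

H_0 ≅ Z,  H_1 ≅ Z ⊕ Z/2,  H_2 = 0.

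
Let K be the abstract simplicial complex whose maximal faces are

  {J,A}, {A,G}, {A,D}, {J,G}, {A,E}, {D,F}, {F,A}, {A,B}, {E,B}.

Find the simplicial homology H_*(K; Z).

Fix the vertex order A < B < D < E < F < G < J and write every simplex with vertices in increasing order. Then dim K = 1 and the simplices of K are:

  0-simplices (7): A, B, D, E, F, G, J
  1-simplices (9): AB, AD, AE, AF, AG, AJ, BE, DF, GJ

Hence C_0 ≅ Z^7, C_1 ≅ Z^9.

∂_1: C_1 → C_0 is given by ∂[p,q] = [q] − [p]. For instance
  ∂AF = F − A.
The resulting 7×9 matrix has rank 6, and its Smith normal form has invariant factors (1,1,1,1,1,1).

Now H_k = ker ∂_k / im ∂_{k+1}, so:

  H_0: rank C_0 − rank ∂_1 = 7 − 6 = 1, and the invariant factors of ∂_1 are all 1, so H_0 ≅ Z.
  H_1: rank ker ∂_1 − rank ∂_2 = (9 − 6) − 0 = 3, and there is no ∂_2, so H_1 ≅ Z^3.

H_0 = Z,  H_1 = Z^3.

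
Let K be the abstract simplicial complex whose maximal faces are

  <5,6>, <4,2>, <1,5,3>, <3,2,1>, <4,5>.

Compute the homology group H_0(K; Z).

H_0 ≅ Z.

K has 6 vertices, 8 edges, 2 triangles.
rank ∂_0 = 0, rank ∂_1 = 5 ⇒ b_0 = 6 − 0 − 5 = 1; all invariant factors of ∂_1 are 1 so no torsion. So H_0 = Z.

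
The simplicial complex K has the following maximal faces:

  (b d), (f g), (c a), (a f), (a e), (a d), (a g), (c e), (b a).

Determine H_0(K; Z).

Take the total order a < b < c < d < e < f < g on the vertex set. Then K (dimension 1) consists of the simplices:

  0-simplices (7): a, b, c, d, e, f, g
  1-simplices (9): ab, ac, ad, ae, af, ag, bd, ce, fg

Hence C_0 ≅ Z^7, C_1 ≅ Z^9.

The boundary map ∂_1: C_1 → C_0 maps an edge to its endpoints' difference, ∂[p,q] = q − p. For instance
  ∂ce = e − c.
The resulting 7×9 matrix has rank 6, and its Smith normal form has invariant factors (1,1,1,1,1,1).

Now H_k = ker ∂_k / im ∂_{k+1}, so:

  H_0: rank C_0 − rank ∂_1 = 7 − 6 = 1, and the invariant factors of ∂_1 are all 1, so H_0 ≅ Z.

H_0 ≅ Z.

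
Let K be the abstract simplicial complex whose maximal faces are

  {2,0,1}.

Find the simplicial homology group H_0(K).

H_0 ≅ Z.

We work with the vertex ordering 0 < 1 < 2. The simplices of K, each written with vertices in increasing order, are:

  0-simplices (3): [0], [1], [2]
  1-simplices (3): [0,1], [0,2], [1,2]
  2-simplices (1): [0,1,2]

Hence C_0 ≅ Z^3, C_1 ≅ Z^3, C_2 ≅ Z^1.

∂_1: C_1 → C_0 sends each edge [p,q] (with p < q) to q − p. For instance
  ∂[0,1] = [1] − [0].
The 3×3 boundary matrix has rank 2 and Smith normal form diag(1,1).

The boundary map ∂_2: C_2 → C_1 acts by ∂[p,q,r] = [q,r] − [p,r] + [p,q]. For instance
  ∂[0,1,2] = [1,2] − [0,2] + [0,1].
The 3×1 boundary matrix has rank 1 and Smith normal form diag(1).

Computing H_k = (kernel of ∂_k) / (image of ∂_{k+1}):

  H_0: rank C_0 − rank ∂_1 = 3 − 2 = 1, and the invariant factors of ∂_1 are all 1, so H_0 = Z.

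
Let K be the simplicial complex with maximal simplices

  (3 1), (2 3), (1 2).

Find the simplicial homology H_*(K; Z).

Fix the vertex order 1 < 2 < 3 and write every simplex with vertices in increasing order. Then dim K = 1 and the simplices of K are:

  0-simplices (3): [1], [2], [3]
  1-simplices (3): [1,2], [1,3], [2,3]

so the chain groups are C_0 ≅ Z^3, C_1 ≅ Z^3.

∂_1: C_1 → C_0 maps an edge to its endpoints' difference, ∂[p,q] = q − p.
This gives a 3×3 integer matrix of rank 2; reducing to Smith normal form yields diagonal entries (1,1).

Now H_k = ker ∂_k / im ∂_{k+1}, so:

  H_0: rank C_0 − rank ∂_1 = 3 − 2 = 1, and the invariant factors of ∂_1 are all 1, so H_0 ≅ Z.
  H_1: rank ker ∂_1 − rank ∂_2 = (3 − 2) − 0 = 1, and there is no ∂_2, so H_1 ≅ Z.

H_0 = Z,  H_1 = Z.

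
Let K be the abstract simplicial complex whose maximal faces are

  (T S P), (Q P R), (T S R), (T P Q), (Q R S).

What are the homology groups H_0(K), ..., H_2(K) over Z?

H_0 = Z,  H_1 = Z,  H_2 = 0.

Fix the vertex order P < Q < R < S < T and write every simplex with vertices in increasing order. Then dim K = 2 and the simplices of K are:

  0-simplices (5): P, Q, R, S, T
  1-simplices (10): PQ, PR, PS, PT, QR, QS, QT, RS, RT, ST
  2-simplices (5): PQR, PQT, PST, QRS, RST

Hence C_0 ≅ Z^5, C_1 ≅ Z^10, C_2 ≅ Z^5.

The boundary map ∂_1: C_1 → C_0 sends each edge [p,q] (with p < q) to q − p.
This gives a 5×10 integer matrix of rank 4; reducing to Smith normal form yields diagonal entries (1,1,1,1).

Boundary ∂_2: C_2 → C_1 sends each 2-simplex [p,q,r] to [q,r] − [p,r] + [p,q]. For instance
  ∂RST = ST − RT + RS,
  ∂PST = ST − PT + PS.
The resulting 10×5 matrix has rank 5, and its Smith normal form has invariant factors (1,1,1,1,1).

Now H_k = ker ∂_k / im ∂_{k+1}, so:

  H_0: rank C_0 − rank ∂_1 = 5 − 4 = 1, and the invariant factors of ∂_1 are all 1, so H_0 ≅ Z.
  H_1: rank ker ∂_1 − rank ∂_2 = (10 − 4) − 5 = 1, and the invariant factors of ∂_2 are all 1, so H_1 ≅ Z.
  H_2: rank ker ∂_2 − rank ∂_3 = (5 − 5) − 0 = 0, and there is no ∂_3, so H_2 ≅ 0.

As a check, the Euler characteristic is 5 − 10 + 5 = 0, which agrees with 1 − 1 + 0 = 0.
(K is a triangulation of the Möbius band.)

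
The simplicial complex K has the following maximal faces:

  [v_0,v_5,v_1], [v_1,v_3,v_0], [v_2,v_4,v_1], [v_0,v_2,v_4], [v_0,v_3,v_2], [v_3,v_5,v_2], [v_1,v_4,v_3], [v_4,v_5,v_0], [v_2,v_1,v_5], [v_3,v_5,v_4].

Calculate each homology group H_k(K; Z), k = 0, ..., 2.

H_0 ≅ Z,  H_1 ≅ Z/2,  H_2 = 0.

We work with the vertex ordering v_0 < v_1 < v_2 < v_3 < v_4 < v_5. The simplices of K, each written with vertices in increasing order, are:

  0-simplices (6): [v_0], [v_1], [v_2], [v_3], [v_4], [v_5]
  1-simplices (15): (15 of them)
  2-simplices (10): [v_0,v_1,v_3], [v_0,v_1,v_5], [v_0,v_2,v_3], [v_0,v_2,v_4], [v_0,v_4,v_5], [v_1,v_2,v_4], [v_1,v_2,v_5], [v_1,v_3,v_4], [v_2,v_3,v_5], [v_3,v_4,v_5]

so the chain groups are C_0 ≅ Z^6, C_1 ≅ Z^15, C_2 ≅ Z^10.

∂_1: C_1 → C_0 maps an edge to its endpoints' difference, ∂[p,q] = q − p. For instance
  ∂[v_4,v_5] = [v_5] − [v_4].
This gives a 6×15 integer matrix of rank 5; reducing to Smith normal form yields diagonal entries (1,1,1,1,1).

The boundary map ∂_2: C_2 → C_1 acts by ∂[p,q,r] = [q,r] − [p,r] + [p,q]. For instance
  ∂[v_1,v_3,v_4] = [v_3,v_4] − [v_1,v_4] + [v_1,v_3],
  ∂[v_2,v_3,v_5] = [v_3,v_5] − [v_2,v_5] + [v_2,v_3].
The resulting 15×10 matrix has rank 10, and its Smith normal form has invariant factors (1,1,1,1,1,1,1,1,1,2).

Now H_k = ker ∂_k / im ∂_{k+1}, so:

  H_0: rank C_0 − rank ∂_1 = 6 − 5 = 1, and the invariant factors of ∂_1 are all 1, so H_0 ≅ Z.
  H_1: rank ker ∂_1 − rank ∂_2 = (15 − 5) − 10 = 0, and ∂_2 has invariant factor 2 > 1, so H_1 ≅ Z/2.
  H_2: rank ker ∂_2 − rank ∂_3 = (10 − 10) − 0 = 0, and there is no ∂_3, so H_2 ≅ 0.

(K is a triangulation of the real projective plane RP^2.)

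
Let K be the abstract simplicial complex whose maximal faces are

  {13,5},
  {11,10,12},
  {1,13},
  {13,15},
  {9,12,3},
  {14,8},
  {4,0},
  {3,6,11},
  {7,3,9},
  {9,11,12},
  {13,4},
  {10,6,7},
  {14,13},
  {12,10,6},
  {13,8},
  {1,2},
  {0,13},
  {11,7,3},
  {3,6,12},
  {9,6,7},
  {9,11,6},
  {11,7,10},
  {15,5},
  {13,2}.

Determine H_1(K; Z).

K has 16 vertices, 30 edges, 12 triangles.
rank ∂_1 = 14, rank ∂_2 = 12 ⇒ b_1 = 30 − 14 − 12 = 4; ∂_2 has invariant factor(s) [2] giving torsion. So H_1 = Z^4 ⊕ Z_2.

H_1 ≅ Z^4 ⊕ Z_2.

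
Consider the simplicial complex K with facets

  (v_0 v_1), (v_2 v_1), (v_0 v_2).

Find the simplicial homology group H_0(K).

H_0 ≅ Z.

Order the vertices as v_0 < v_1 < v_2. Listing each simplex with vertices in this order, K has dimension 1 with simplices:

  0-simplices (3): [v_0], [v_1], [v_2]
  1-simplices (3): [v_0,v_1], [v_0,v_2], [v_1,v_2]

so the chain groups are C_0 ≅ Z^3, C_1 ≅ Z^3.

The boundary map ∂_1: C_1 → C_0 sends each edge [p,q] (with p < q) to q − p. For instance
  ∂[v_0,v_1] = [v_1] − [v_0].
The 3×3 boundary matrix has rank 2 and Smith normal form diag(1,1).

Now H_k = ker ∂_k / im ∂_{k+1}, so:

  H_0: rank C_0 − rank ∂_1 = 3 − 2 = 1, and the invariant factors of ∂_1 are all 1, so H_0 ≅ Z.

(K is a triangulation of the circle S^1.)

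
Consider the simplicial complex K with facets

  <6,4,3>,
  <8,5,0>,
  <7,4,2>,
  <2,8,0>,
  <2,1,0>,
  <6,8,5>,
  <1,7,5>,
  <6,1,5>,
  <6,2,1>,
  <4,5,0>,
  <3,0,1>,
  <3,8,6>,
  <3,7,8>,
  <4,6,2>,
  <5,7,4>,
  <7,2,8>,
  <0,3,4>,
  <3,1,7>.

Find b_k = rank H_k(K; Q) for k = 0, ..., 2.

b_0 = 1, b_1 = 2, b_2 = 1.

Order the vertices as 0 < 1 < 2 < 3 < 4 < 5 < 6 < 7 < 8. Listing each simplex with vertices in this order, K has dimension 2 with simplices:

  0-simplices (9): [0], [1], [2], [3], [4], [5], [6], [7], [8]
  1-simplices (27): (27 of them)
  2-simplices (18): [0,1,2], [0,1,3], [0,2,8], [0,3,4], [0,4,5], [0,5,8], [1,2,6], [1,3,7], [1,5,6], [1,5,7], [2,4,6], [2,4,7], [2,7,8], [3,4,6], [3,6,8], [3,7,8], [4,5,7], [5,6,8]

Hence C_0 ≅ Z^9, C_1 ≅ Z^27, C_2 ≅ Z^18.

∂_1: C_1 → C_0 sends each edge [p,q] (with p < q) to q − p.
The resulting 9×27 matrix has rank 8, and its Smith normal form has invariant factors (1,1,1,1,1,1,1,1).

The boundary map ∂_2: C_2 → C_1 sends each 2-simplex [p,q,r] to [q,r] − [p,r] + [p,q]. For instance
  ∂[0,1,3] = [1,3] − [0,3] + [0,1],
  ∂[0,3,4] = [3,4] − [0,4] + [0,3].
The 27×18 boundary matrix has rank 17 and Smith normal form diag(1,1,1,1,1,1,1,1,1,1,1,1,1,1,1,1,1).

Reading off H_k = ker ∂_k / im ∂_{k+1}:

  H_0: rank C_0 − rank ∂_1 = 9 − 8 = 1, and the invariant factors of ∂_1 are all 1, so H_0 = Z.
  H_1: rank ker ∂_1 − rank ∂_2 = (27 − 8) − 17 = 2, and the invariant factors of ∂_2 are all 1, so H_1 = Z^2.
  H_2: rank ker ∂_2 − rank ∂_3 = (18 − 17) − 0 = 1, and there is no ∂_3, so H_2 = Z.

As a check, the Euler characteristic is 9 − 27 + 18 = 0, which agrees with 1 − 2 + 1 = 0.
(K is a triangulation of the torus T^2.)

Hence the Betti numbers are b_0 = 1, b_1 = 2, b_2 = 1.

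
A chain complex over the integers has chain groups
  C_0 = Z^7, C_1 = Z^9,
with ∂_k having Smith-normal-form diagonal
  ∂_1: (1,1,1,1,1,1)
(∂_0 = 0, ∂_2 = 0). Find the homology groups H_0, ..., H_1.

H_0: b_0 = 7 − 0 − 6 = 1; torsion from ∂_1 factors > 1: none. So H_0 = Z.
H_1: b_1 = 9 − 6 − 0 = 3; torsion from ∂_2 factors > 1: none. So H_1 = Z^3.

H_0 = Z,  H_1 = Z^3.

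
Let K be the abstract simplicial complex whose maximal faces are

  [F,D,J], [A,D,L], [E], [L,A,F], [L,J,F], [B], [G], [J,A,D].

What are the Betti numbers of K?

b_0 = 4, b_1 = 1, b_2 = 0.

K has 8 vertices, 10 edges, 5 triangles.
rank ∂_0 = 0, rank ∂_1 = 4 ⇒ b_0 = 8 − 0 − 4 = 4; all invariant factors of ∂_1 are 1 so no torsion. So H_0 ≅ Z^4.
rank ∂_1 = 4, rank ∂_2 = 5 ⇒ b_1 = 10 − 4 − 5 = 1; all invariant factors of ∂_2 are 1 so no torsion. So H_1 ≅ Z.
rank ∂_2 = 5, rank ∂_3 = 0 ⇒ b_2 = 5 − 5 − 0 = 0. So H_2 ≅ 0.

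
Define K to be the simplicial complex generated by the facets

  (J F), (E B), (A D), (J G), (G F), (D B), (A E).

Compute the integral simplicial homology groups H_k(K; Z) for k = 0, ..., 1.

Take the total order A < B < D < E < F < G < J on the vertex set. Then K (dimension 1) consists of the simplices:

  0-simplices (7): A, B, D, E, F, G, J
  1-simplices (7): AD, AE, BD, BE, FG, FJ, GJ

so the chain groups are C_0 ≅ Z^7, C_1 ≅ Z^7.

∂_1: C_1 → C_0 is given by ∂[p,q] = [q] − [p]. For instance
  ∂GJ = J − G.
This gives a 7×7 integer matrix of rank 5; reducing to Smith normal form yields diagonal entries (1,1,1,1,1).

From H_k ≅ ker(∂_k) / im(∂_{k+1}) we obtain:

  H_0: rank C_0 − rank ∂_1 = 7 − 5 = 2, and the invariant factors of ∂_1 are all 1, so H_0 ≅ Z^2.
  H_1: rank ker ∂_1 − rank ∂_2 = (7 − 5) − 0 = 2, and there is no ∂_2, so H_1 ≅ Z^2.

H_0 ≅ Z^2,  H_1 ≅ Z^2.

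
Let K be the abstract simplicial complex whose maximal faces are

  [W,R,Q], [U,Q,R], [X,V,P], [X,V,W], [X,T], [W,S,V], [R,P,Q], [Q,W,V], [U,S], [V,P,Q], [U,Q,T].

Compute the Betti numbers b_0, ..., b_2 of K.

b_0 = 1, b_1 = 2, b_2 = 0.

Order the vertices as P < Q < R < S < T < U < V < W < X. Listing each simplex with vertices in this order, K has dimension 2 with simplices:

  0-simplices (9): P, Q, R, S, T, U, V, W, X
  1-simplices (19): PQ, PR, PV, PX, QR, QT, QU, QV, QW, RU, RW, SU, SV, SW, TU, TX, VW, VX, WX
  2-simplices (9): PQR, PQV, PVX, QRU, QRW, QTU, QVW, SVW, VWX

so the chain groups are C_0 ≅ Z^9, C_1 ≅ Z^19, C_2 ≅ Z^9.

The boundary map ∂_1: C_1 → C_0 sends each edge [p,q] (with p < q) to q − p.
As a 9×19 matrix over Z this has rank 8, with invariant factors (1,1,1,1,1,1,1,1).

The boundary map ∂_2: C_2 → C_1 sends each 2-simplex [p,q,r] to [q,r] − [p,r] + [p,q]. For instance
  ∂QRU = RU − QU + QR,
  ∂VWX = WX − VX + VW.
As a 19×9 matrix over Z this has rank 9, with invariant factors (1,1,1,1,1,1,1,1,1).

Now H_k = ker ∂_k / im ∂_{k+1}, so:

  H_0: rank C_0 − rank ∂_1 = 9 − 8 = 1, and the invariant factors of ∂_1 are all 1, so H_0 = Z.
  H_1: rank ker ∂_1 − rank ∂_2 = (19 − 8) − 9 = 2, and the invariant factors of ∂_2 are all 1, so H_1 = Z^2.
  H_2: rank ker ∂_2 − rank ∂_3 = (9 − 9) − 0 = 0, and there is no ∂_3, so H_2 = 0.

Hence the Betti numbers are b_0 = 1, b_1 = 2, b_2 = 0.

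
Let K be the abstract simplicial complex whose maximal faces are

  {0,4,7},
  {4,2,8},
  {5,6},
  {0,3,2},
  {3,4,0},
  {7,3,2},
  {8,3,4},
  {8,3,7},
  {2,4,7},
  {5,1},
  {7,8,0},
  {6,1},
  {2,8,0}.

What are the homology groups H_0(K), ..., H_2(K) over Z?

H_0 = Z^2,  H_1 = Z × Z/2,  H_2 = 0.

We work with the vertex ordering 0 < 1 < 2 < 3 < 4 < 5 < 6 < 7 < 8. The simplices of K, each written with vertices in increasing order, are:

  0-simplices (9): [0], [1], [2], [3], [4], [5], [6], [7], [8]
  1-simplices (18): [0,2], [0,3], [0,4], [0,7], [0,8], [1,5], [1,6], [2,3], [2,4], [2,7], [2,8], [3,4], [3,7], [3,8], [4,7], [4,8], [5,6], [7,8]
  2-simplices (10): [0,2,3], [0,2,8], [0,3,4], [0,4,7], [0,7,8], [2,3,7], [2,4,7], [2,4,8], [3,4,8], [3,7,8]

Hence C_0 ≅ Z^9, C_1 ≅ Z^18, C_2 ≅ Z^10.

Boundary ∂_1: C_1 → C_0 maps an edge to its endpoints' difference, ∂[p,q] = q − p. For instance
  ∂[0,4] = [4] − [0].
The resulting 9×18 matrix has rank 7, and its Smith normal form has invariant factors (1,1,1,1,1,1,1).

The boundary map ∂_2: C_2 → C_1 maps a triangle to the signed sum of its edges. For instance
  ∂[0,4,7] = [4,7] − [0,7] + [0,4],
  ∂[3,7,8] = [7,8] − [3,8] + [3,7].
The 18×10 boundary matrix has rank 10 and Smith normal form diag(1,1,1,1,1,1,1,1,1,2).

Computing H_k = (kernel of ∂_k) / (image of ∂_{k+1}):

  H_0: rank C_0 − rank ∂_1 = 9 − 7 = 2, and the invariant factors of ∂_1 are all 1, so H_0 = Z^2.
  H_1: rank ker ∂_1 − rank ∂_2 = (18 − 7) − 10 = 1, and ∂_2 has invariant factor 2 > 1, so H_1 = Z × Z/2.
  H_2: rank ker ∂_2 − rank ∂_3 = (10 − 10) − 0 = 0, and there is no ∂_3, so H_2 = 0.

As a check, the Euler characteristic is 9 − 18 + 10 = 1, which agrees with 2 − 1 + 0 = 1.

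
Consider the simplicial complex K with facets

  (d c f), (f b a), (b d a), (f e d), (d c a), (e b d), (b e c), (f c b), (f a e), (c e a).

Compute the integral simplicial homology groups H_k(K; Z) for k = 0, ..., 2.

K has 6 vertices, 15 edges, 10 triangles.
rank ∂_0 = 0, rank ∂_1 = 5 ⇒ b_0 = 6 − 0 − 5 = 1; all invariant factors of ∂_1 are 1 so no torsion. So H_0 = Z.
rank ∂_1 = 5, rank ∂_2 = 10 ⇒ b_1 = 15 − 5 − 10 = 0; ∂_2 has invariant factor(s) [2] giving torsion. So H_1 = Z/2.
rank ∂_2 = 10, rank ∂_3 = 0 ⇒ b_2 = 10 − 10 − 0 = 0. So H_2 = 0.

H_0 ≅ Z,  H_1 ≅ Z/2,  H_2 = 0.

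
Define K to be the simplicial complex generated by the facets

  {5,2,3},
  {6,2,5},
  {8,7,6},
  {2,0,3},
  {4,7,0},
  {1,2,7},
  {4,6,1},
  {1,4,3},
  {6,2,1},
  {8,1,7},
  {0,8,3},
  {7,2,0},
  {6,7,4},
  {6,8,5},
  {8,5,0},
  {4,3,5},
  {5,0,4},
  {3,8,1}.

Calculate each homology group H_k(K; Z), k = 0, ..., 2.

H_0 = Z,  H_1 = Z ⊕ Z/2Z,  H_2 = 0.

K has 9 vertices, 27 edges, 18 triangles.
rank ∂_0 = 0, rank ∂_1 = 8 ⇒ b_0 = 9 − 0 − 8 = 1; all invariant factors of ∂_1 are 1 so no torsion. So H_0 ≅ Z.
rank ∂_1 = 8, rank ∂_2 = 18 ⇒ b_1 = 27 − 8 − 18 = 1; ∂_2 has invariant factor(s) [2] giving torsion. So H_1 ≅ Z ⊕ Z/2Z.
rank ∂_2 = 18, rank ∂_3 = 0 ⇒ b_2 = 18 − 18 − 0 = 0. So H_2 ≅ 0.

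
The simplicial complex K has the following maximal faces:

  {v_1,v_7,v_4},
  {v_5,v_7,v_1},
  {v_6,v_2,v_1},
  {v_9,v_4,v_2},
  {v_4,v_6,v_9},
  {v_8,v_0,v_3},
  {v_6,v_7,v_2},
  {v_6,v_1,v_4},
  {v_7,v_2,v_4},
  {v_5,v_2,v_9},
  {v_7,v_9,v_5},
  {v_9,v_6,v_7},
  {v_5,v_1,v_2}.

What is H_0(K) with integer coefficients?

H_0 = Z^2.

K has 10 vertices, 21 edges, 13 triangles.
rank ∂_0 = 0, rank ∂_1 = 8 ⇒ b_0 = 10 − 0 − 8 = 2; all invariant factors of ∂_1 are 1 so no torsion. So H_0 = Z^2.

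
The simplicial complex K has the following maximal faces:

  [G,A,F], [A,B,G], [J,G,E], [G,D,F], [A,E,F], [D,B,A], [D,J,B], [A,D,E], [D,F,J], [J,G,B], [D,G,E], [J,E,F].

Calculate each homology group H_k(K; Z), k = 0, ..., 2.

Take the total order A < B < D < E < F < G < J on the vertex set. Then K (dimension 2) consists of the simplices:

  0-simplices (7): A, B, D, E, F, G, J
  1-simplices (18): AB, AD, AE, AF, AG, BD, BG, BJ, DE, DF, DG, DJ, EF, EG, EJ, FG, FJ, GJ
  2-simplices (12): ABD, ABG, ADE, AEF, AFG, BDJ, BGJ, DEG, DFG, DFJ, EFJ, EGJ

Hence C_0 ≅ Z^7, C_1 ≅ Z^18, C_2 ≅ Z^12.

∂_1: C_1 → C_0 maps an edge to its endpoints' difference, ∂[p,q] = q − p.
As a 7×18 matrix over Z this has rank 6, with invariant factors (1,1,1,1,1,1).

The boundary map ∂_2: C_2 → C_1 acts by ∂[p,q,r] = [q,r] − [p,r] + [p,q]. For instance
  ∂BDJ = DJ − BJ + BD,
  ∂ABG = BG − AG + AB.
This gives a 18×12 integer matrix of rank 12; reducing to Smith normal form yields diagonal entries (1,1,1,1,1,1,1,1,1,1,1,2).

From H_k ≅ ker(∂_k) / im(∂_{k+1}) we obtain:

  H_0: rank C_0 − rank ∂_1 = 7 − 6 = 1, and the invariant factors of ∂_1 are all 1, so H_0 = Z.
  H_1: rank ker ∂_1 − rank ∂_2 = (18 − 6) − 12 = 0, and ∂_2 has invariant factor 2 > 1, so H_1 = Z/2.
  H_2: rank ker ∂_2 − rank ∂_3 = (12 − 12) − 0 = 0, and there is no ∂_3, so H_2 = 0.

(K is a triangulation of the real projective plane RP^2.)

H_0 ≅ Z,  H_1 ≅ Z/2,  H_2 = 0.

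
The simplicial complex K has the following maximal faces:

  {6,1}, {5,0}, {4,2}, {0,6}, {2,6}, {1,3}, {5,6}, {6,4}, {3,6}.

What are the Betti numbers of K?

We work with the vertex ordering 0 < 1 < 2 < 3 < 4 < 5 < 6. The simplices of K, each written with vertices in increasing order, are:

  0-simplices (7): [0], [1], [2], [3], [4], [5], [6]
  1-simplices (9): [0,5], [0,6], [1,3], [1,6], [2,4], [2,6], [3,6], [4,6], [5,6]

giving chain groups C_0 ≅ Z^7, C_1 ≅ Z^9.

Boundary ∂_1: C_1 → C_0 maps an edge to its endpoints' difference, ∂[p,q] = q − p. For instance
  ∂[3,6] = [6] − [3].
This gives a 7×9 integer matrix of rank 6; reducing to Smith normal form yields diagonal entries (1,1,1,1,1,1).

Computing H_k = (kernel of ∂_k) / (image of ∂_{k+1}):

  H_0: rank C_0 − rank ∂_1 = 7 − 6 = 1, and the invariant factors of ∂_1 are all 1, so H_0 ≅ Z.
  H_1: rank ker ∂_1 − rank ∂_2 = (9 − 6) − 0 = 3, and there is no ∂_2, so H_1 ≅ Z^3.

(K is a triangulation of a wedge of 3 circles.)

Hence the Betti numbers are b_0 = 1, b_1 = 3.

b_0 = 1, b_1 = 3.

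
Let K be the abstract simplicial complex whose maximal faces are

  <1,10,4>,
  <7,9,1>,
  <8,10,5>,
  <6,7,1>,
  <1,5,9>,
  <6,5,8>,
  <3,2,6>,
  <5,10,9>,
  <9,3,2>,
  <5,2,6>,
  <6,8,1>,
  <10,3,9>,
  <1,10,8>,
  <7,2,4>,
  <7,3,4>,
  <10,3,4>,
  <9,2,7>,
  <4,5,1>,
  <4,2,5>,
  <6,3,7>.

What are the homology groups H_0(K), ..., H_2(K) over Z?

Order the vertices as 1 < 2 < 3 < 4 < 5 < 6 < 7 < 8 < 9 < 10. Listing each simplex with vertices in this order, K has dimension 2 with simplices:

  0-simplices (10): [1], [2], [3], [4], [5], [6], [7], [8], [9], [10]
  1-simplices (30): (30 of them)
  2-simplices (20): (20 of them)

Hence C_0 ≅ Z^10, C_1 ≅ Z^30, C_2 ≅ Z^20.

∂_1: C_1 → C_0 maps an edge to its endpoints' difference, ∂[p,q] = q − p. For instance
  ∂[3,7] = [7] − [3].
This gives a 10×30 integer matrix of rank 9; reducing to Smith normal form yields diagonal entries (1,1,1,1,1,1,1,1,1).

∂_2: C_2 → C_1 sends each 2-simplex [p,q,r] to [q,r] − [p,r] + [p,q]. For instance
  ∂[2,4,5] = [4,5] − [2,5] + [2,4],
  ∂[3,9,10] = [9,10] − [3,10] + [3,9].
The resulting 30×20 matrix has rank 20, and its Smith normal form has invariant factors (1,1,1,1,1,1,1,1,1,1,1,1,1,1,1,1,1,1,1,2).

From H_k ≅ ker(∂_k) / im(∂_{k+1}) we obtain:

  H_0: rank C_0 − rank ∂_1 = 10 − 9 = 1, and the invariant factors of ∂_1 are all 1, so H_0 = Z.
  H_1: rank ker ∂_1 − rank ∂_2 = (30 − 9) − 20 = 1, and ∂_2 has invariant factor 2 > 1, so H_1 = Z × Z/2.
  H_2: rank ker ∂_2 − rank ∂_3 = (20 − 20) − 0 = 0, and there is no ∂_3, so H_2 = 0.

As a check, the Euler characteristic is 10 − 30 + 20 = 0, which agrees with 1 − 1 + 0 = 0.

H_0 ≅ Z,  H_1 ≅ Z × Z/2,  H_2 = 0.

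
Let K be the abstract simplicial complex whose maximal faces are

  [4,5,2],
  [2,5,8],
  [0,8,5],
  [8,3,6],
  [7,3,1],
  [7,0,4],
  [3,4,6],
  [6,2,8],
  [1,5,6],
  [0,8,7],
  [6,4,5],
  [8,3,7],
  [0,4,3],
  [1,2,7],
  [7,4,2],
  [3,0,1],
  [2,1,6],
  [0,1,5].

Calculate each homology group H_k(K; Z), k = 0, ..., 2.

We work with the vertex ordering 0 < 1 < 2 < 3 < 4 < 5 < 6 < 7 < 8. The simplices of K, each written with vertices in increasing order, are:

  0-simplices (9): [0], [1], [2], [3], [4], [5], [6], [7], [8]
  1-simplices (27): (27 of them)
  2-simplices (18): [0,1,3], [0,1,5], [0,3,4], [0,4,7], [0,5,8], [0,7,8], [1,2,6], [1,2,7], [1,3,7], [1,5,6], [2,4,5], [2,4,7], [2,5,8], [2,6,8], [3,4,6], [3,6,8], [3,7,8], [4,5,6]

Hence C_0 ≅ Z^9, C_1 ≅ Z^27, C_2 ≅ Z^18.

The boundary map ∂_1: C_1 → C_0 sends each edge [p,q] (with p < q) to q − p. For instance
  ∂[1,3] = [3] − [1].
The 9×27 boundary matrix has rank 8 and Smith normal form diag(1,1,1,1,1,1,1,1).

∂_2: C_2 → C_1 sends each 2-simplex [p,q,r] to [q,r] − [p,r] + [p,q]. For instance
  ∂[1,2,7] = [2,7] − [1,7] + [1,2],
  ∂[0,5,8] = [5,8] − [0,8] + [0,5].
The 27×18 boundary matrix has rank 18 and Smith normal form diag(1,1,1,1,1,1,1,1,1,1,1,1,1,1,1,1,1,2).

Now H_k = ker ∂_k / im ∂_{k+1}, so:

  H_0: rank C_0 − rank ∂_1 = 9 − 8 = 1, and the invariant factors of ∂_1 are all 1, so H_0 = Z.
  H_1: rank ker ∂_1 − rank ∂_2 = (27 − 8) − 18 = 1, and ∂_2 has invariant factor 2 > 1, so H_1 = Z ⊕ Z_2.
  H_2: rank ker ∂_2 − rank ∂_3 = (18 − 18) − 0 = 0, and there is no ∂_3, so H_2 = 0.

H_0 ≅ Z,  H_1 ≅ Z ⊕ Z_2,  H_2 = 0.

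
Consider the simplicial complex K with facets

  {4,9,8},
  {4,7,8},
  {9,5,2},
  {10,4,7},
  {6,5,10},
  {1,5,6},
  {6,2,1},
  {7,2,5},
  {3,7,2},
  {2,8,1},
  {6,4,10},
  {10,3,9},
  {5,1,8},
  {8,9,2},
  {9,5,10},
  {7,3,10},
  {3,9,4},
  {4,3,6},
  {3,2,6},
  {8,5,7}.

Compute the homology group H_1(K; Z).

K has 10 vertices, 30 edges, 20 triangles.
rank ∂_1 = 9, rank ∂_2 = 20 ⇒ b_1 = 30 − 9 − 20 = 1; ∂_2 has invariant factor(s) [2] giving torsion. So H_1 = Z ⊕ Z_2.

H_1 ≅ Z ⊕ Z_2.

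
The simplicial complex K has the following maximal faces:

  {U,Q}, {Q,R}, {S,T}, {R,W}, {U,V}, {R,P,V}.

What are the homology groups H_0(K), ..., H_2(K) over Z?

We work with the vertex ordering P < Q < R < S < T < U < V < W. The simplices of K, each written with vertices in increasing order, are:

  0-simplices (8): P, Q, R, S, T, U, V, W
  1-simplices (8): PR, PV, QR, QU, RV, RW, ST, UV
  2-simplices (1): PRV

Hence C_0 ≅ Z^8, C_1 ≅ Z^8, C_2 ≅ Z^1.

The boundary map ∂_1: C_1 → C_0 sends each edge [p,q] (with p < q) to q − p.
The 8×8 boundary matrix has rank 6 and Smith normal form diag(1,1,1,1,1,1).

Boundary ∂_2: C_2 → C_1 sends each 2-simplex [p,q,r] to [q,r] − [p,r] + [p,q]. For instance
  ∂PRV = RV − PV + PR.
As a 8×1 matrix over Z this has rank 1, with invariant factors (1).

From H_k ≅ ker(∂_k) / im(∂_{k+1}) we obtain:

  H_0: rank C_0 − rank ∂_1 = 8 − 6 = 2, and the invariant factors of ∂_1 are all 1, so H_0 = Z^2.
  H_1: rank ker ∂_1 − rank ∂_2 = (8 − 6) − 1 = 1, and the invariant factors of ∂_2 are all 1, so H_1 = Z.
  H_2: rank ker ∂_2 − rank ∂_3 = (1 − 1) − 0 = 0, and there is no ∂_3, so H_2 = 0.

As a check, the Euler characteristic is 8 − 8 + 1 = 1, which agrees with 2 − 1 + 0 = 1.

H_0 ≅ Z^2,  H_1 ≅ Z,  H_2 = 0.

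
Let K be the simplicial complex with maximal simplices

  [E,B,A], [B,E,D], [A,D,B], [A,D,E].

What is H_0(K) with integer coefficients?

We work with the vertex ordering A < B < D < E. The simplices of K, each written with vertices in increasing order, are:

  0-simplices (4): A, B, D, E
  1-simplices (6): AB, AD, AE, BD, BE, DE
  2-simplices (4): ABD, ABE, ADE, BDE

Hence C_0 ≅ Z^4, C_1 ≅ Z^6, C_2 ≅ Z^4.

The boundary map ∂_1: C_1 → C_0 maps an edge to its endpoints' difference, ∂[p,q] = q − p. For instance
  ∂DE = E − D.
The resulting 4×6 matrix has rank 3, and its Smith normal form has invariant factors (1,1,1).

Boundary ∂_2: C_2 → C_1 sends each 2-simplex [p,q,r] to [q,r] − [p,r] + [p,q]. For instance
  ∂ABD = BD − AD + AB,
  ∂ADE = DE − AE + AD.
This gives a 6×4 integer matrix of rank 3; reducing to Smith normal form yields diagonal entries (1,1,1).

Reading off H_k = ker ∂_k / im ∂_{k+1}:

  H_0: rank C_0 − rank ∂_1 = 4 − 3 = 1, and the invariant factors of ∂_1 are all 1, so H_0 ≅ Z.

H_0 ≅ Z.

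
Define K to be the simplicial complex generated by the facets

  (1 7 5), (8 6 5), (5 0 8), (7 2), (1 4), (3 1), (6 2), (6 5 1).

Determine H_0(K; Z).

H_0 ≅ Z.

Take the total order 0 < 1 < 2 < 3 < 4 < 5 < 6 < 7 < 8 on the vertex set. Then K (dimension 2) consists of the simplices:

  0-simplices (9): [0], [1], [2], [3], [4], [5], [6], [7], [8]
  1-simplices (13): [0,5], [0,8], [1,3], [1,4], [1,5], [1,6], [1,7], [2,6], [2,7], [5,6], [5,7], [5,8], [6,8]
  2-simplices (4): [0,5,8], [1,5,6], [1,5,7], [5,6,8]

so the chain groups are C_0 ≅ Z^9, C_1 ≅ Z^13, C_2 ≅ Z^4.

The boundary map ∂_1: C_1 → C_0 maps an edge to its endpoints' difference, ∂[p,q] = q − p. For instance
  ∂[1,4] = [4] − [1].
The resulting 9×13 matrix has rank 8, and its Smith normal form has invariant factors (1,1,1,1,1,1,1,1).

Boundary ∂_2: C_2 → C_1 maps a triangle to the signed sum of its edges. For instance
  ∂[1,5,7] = [5,7] − [1,7] + [1,5],
  ∂[0,5,8] = [5,8] − [0,8] + [0,5].
The resulting 13×4 matrix has rank 4, and its Smith normal form has invariant factors (1,1,1,1).

Computing H_k = (kernel of ∂_k) / (image of ∂_{k+1}):

  H_0: rank C_0 − rank ∂_1 = 9 − 8 = 1, and the invariant factors of ∂_1 are all 1, so H_0 ≅ Z.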